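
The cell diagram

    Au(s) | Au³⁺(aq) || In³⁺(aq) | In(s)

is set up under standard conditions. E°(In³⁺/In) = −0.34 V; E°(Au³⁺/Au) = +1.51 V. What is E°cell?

−1.85 V

By convention the left-hand electrode in cell notation is the anode (oxidation) and the right-hand electrode is the cathode (reduction).
E°cell = E°(right) − E°(left) = −0.34 − (+1.51) = −1.85 V.
The negative sign shows that, as written, the cell would require an external voltage to drive the reaction.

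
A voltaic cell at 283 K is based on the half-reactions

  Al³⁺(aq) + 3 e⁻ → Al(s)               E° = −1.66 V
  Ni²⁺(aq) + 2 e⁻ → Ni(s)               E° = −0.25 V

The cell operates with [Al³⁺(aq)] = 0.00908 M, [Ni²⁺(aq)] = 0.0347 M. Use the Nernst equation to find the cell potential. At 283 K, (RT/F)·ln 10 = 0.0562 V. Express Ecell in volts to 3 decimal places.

+1.407 V

Since E°(Ni²⁺/Ni) > E°(Al³⁺/Al), Ni²⁺/Ni serves as the cathode.
E°cell = −0.25 − (−1.66) = +1.41 V, with n = 6 electrons transferred.
Balancing gives 3 Ni²⁺(aq) + 2 Al(s) → 3 Ni(s) + 2 Al³⁺(aq); hence Q = [Al³⁺(aq)]^2 / [Ni²⁺(aq)]^3 = 1.97 (log Q = 0.295).
Applying E = E° − (RT ln10/nF)·log Q gives +1.41 − (0.0562/6)(0.295) = +1.407 V.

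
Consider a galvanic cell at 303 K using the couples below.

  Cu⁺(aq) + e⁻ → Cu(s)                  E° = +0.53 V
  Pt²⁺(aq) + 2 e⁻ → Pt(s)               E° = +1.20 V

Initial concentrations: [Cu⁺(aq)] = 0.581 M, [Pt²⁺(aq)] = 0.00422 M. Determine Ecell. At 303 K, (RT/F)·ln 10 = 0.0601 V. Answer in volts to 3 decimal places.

The Pt²⁺/Pt couple has the more positive E°, so it is the cathode; Cu⁺/Cu is the anode.
The standard potential is +1.20 − (+0.53) = +0.67 V and the balanced reaction transfers n = 2 electrons.
For the overall reaction Pt²⁺(aq) + 2 Cu(s) → Pt(s) + 2 Cu⁺(aq), Q = [Cu⁺(aq)]^2 / [Pt²⁺(aq)] = 80, giving log Q = 1.903.
E = E° − (0.0601/n)·log Q = +0.67 − (0.0601/2)(1.903) = +0.613 V.

+0.613 V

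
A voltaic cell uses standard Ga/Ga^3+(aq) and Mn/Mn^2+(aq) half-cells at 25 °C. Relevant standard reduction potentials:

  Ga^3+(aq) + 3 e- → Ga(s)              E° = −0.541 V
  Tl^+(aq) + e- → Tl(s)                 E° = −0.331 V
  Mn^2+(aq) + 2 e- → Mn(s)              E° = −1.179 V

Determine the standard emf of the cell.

+0.638 V

Of the two couples in this cell, the one with the more positive reduction potential is reduced at the cathode: here that is Ga³⁺/Ga (−0.541 V); Mn²⁺/Mn (−1.179 V) is the anode.
E°cell = E°(cathode) − E°(anode) = −0.541 − (−1.179) = +0.638 V.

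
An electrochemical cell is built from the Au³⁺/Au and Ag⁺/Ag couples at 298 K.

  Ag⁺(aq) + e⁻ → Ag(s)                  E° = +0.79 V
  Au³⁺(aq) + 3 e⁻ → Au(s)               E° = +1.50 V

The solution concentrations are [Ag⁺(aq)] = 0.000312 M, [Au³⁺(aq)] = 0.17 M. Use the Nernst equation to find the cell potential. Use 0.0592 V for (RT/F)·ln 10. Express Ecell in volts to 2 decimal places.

Since E°(Au³⁺/Au) > E°(Ag⁺/Ag), Au³⁺/Au serves as the cathode.
The standard potential is +1.50 − (+0.79) = +0.71 V and the balanced reaction transfers n = 3 electrons.
The balanced reaction is Au³⁺(aq) + 3 Ag(s) → Au(s) + 3 Ag⁺(aq), so Q = [Ag⁺(aq)]^3 / [Au³⁺(aq)] = 1.79×10^−10 and log Q = −9.748.
Applying E = E° − (RT ln10/nF)·log Q gives +0.71 − (0.0592/3)(−9.748) = +0.90 V.

+0.90 V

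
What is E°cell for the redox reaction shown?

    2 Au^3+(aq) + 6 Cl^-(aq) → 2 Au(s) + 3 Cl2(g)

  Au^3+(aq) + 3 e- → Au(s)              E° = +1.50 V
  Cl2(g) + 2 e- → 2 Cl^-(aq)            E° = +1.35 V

+0.15 V

Au^3+(aq) gains electrons, so the Au³⁺/Au couple is the cathode; the Cl₂/Cl⁻ couple is the anode.
E°cell = E°(cathode) − E°(anode) = +1.50 − (+1.35) = +0.15 V.
The positive value indicates the reaction is spontaneous as written.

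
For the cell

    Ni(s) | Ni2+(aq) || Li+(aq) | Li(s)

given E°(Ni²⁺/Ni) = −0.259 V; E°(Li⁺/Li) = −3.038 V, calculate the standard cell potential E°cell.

−2.779 V

By convention the left-hand electrode in cell notation is the anode (oxidation) and the right-hand electrode is the cathode (reduction).
E°cell = E°(right) − E°(left) = −3.038 − (−0.259) = −2.779 V.
The negative sign shows that, as written, the cell would require an external voltage to drive the reaction.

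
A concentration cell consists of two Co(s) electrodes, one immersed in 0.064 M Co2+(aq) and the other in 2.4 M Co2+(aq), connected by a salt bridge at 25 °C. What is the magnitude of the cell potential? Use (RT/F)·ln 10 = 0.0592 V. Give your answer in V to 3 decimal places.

0.047 V

For a concentration cell E°cell = 0, since both electrodes use the same couple.
The compartment with the higher Co2+(aq) concentration (2.4 M) acts as the cathode; ions are reduced there and produced at the dilute (0.064 M) anode.
With n = 2, Ecell = −(0.0592/2)·log([dilute]/[conc]) = −(0.0592/2)·log(0.064/2.4) = +0.047 V.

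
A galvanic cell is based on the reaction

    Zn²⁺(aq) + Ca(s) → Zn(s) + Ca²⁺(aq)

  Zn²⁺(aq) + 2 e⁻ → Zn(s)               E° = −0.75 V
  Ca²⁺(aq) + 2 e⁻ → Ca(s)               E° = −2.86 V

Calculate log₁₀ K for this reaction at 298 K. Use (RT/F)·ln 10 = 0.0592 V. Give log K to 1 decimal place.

The Zn²⁺/Zn couple is reduced (cathode); E°cell = −0.75 − (−2.86) = +2.11 V with n = 2.
At equilibrium E = 0, so log K = nE°cell / 0.0592 = (2)(+2.11) / 0.0592 = 71.3.

log K = 71.3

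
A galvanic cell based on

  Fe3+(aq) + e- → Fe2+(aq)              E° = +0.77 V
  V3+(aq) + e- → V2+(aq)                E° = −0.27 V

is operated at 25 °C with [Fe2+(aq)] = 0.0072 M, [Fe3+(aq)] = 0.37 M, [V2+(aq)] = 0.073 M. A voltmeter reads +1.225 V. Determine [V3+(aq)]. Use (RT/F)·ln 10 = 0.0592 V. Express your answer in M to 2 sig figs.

0.0028 M

With Fe³⁺/Fe²⁺ at the cathode and V³⁺/V²⁺ at the anode, E°cell = +0.77 − (−0.27) = +1.04 V (n = 1).
From the Nernst equation, log Q = n(E° − E)/0.0592 = 1·(+1.04 − (+1.225))/0.0592 = −3.125.
The balanced reaction is Fe3+(aq) + V2+(aq) → Fe2+(aq) + V3+(aq), so Q = ([Fe2+(aq)]·[V3+(aq)]) / ([Fe3+(aq)]·[V2+(aq)]).
Substituting the known concentrations and solving, log [V3+(aq)] = −2.551 and [V3+(aq)] = 0.0028 M.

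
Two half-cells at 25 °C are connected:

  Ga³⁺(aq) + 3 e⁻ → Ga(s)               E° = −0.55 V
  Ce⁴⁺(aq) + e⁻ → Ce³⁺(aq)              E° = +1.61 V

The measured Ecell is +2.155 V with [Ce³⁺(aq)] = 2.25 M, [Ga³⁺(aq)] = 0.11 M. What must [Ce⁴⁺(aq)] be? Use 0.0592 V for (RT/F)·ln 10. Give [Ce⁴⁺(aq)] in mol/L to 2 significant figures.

0.89 M

With Ce⁴⁺/Ce³⁺ at the cathode and Ga³⁺/Ga at the anode, E°cell = +1.61 − (−0.55) = +2.16 V (n = 3).
Rearranging E = E° − (0.0592/n)·log Q gives log Q = 3(+2.16 − (+2.155))/0.0592 = 0.253.
The balanced reaction is 3 Ce⁴⁺(aq) + Ga(s) → 3 Ce³⁺(aq) + Ga³⁺(aq), so Q = ([Ce³⁺(aq)]^3·[Ga³⁺(aq)]) / [Ce⁴⁺(aq)]^3.
Isolating [Ce⁴⁺(aq)] in Q = 10^{0.253} yields log [Ce⁴⁺(aq)] = −0.052, i.e. 0.89 M.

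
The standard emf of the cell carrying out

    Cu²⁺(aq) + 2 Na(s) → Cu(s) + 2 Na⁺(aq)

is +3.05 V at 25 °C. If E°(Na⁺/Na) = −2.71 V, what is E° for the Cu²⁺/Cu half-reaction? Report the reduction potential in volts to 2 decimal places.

+0.34 V

In the reaction as written the Cu²⁺/Cu couple is reduced (cathode) and Na⁺/Na is oxidized (anode), so E°cell = E°(Cu²⁺/Cu) − E°(Na⁺/Na).
E°(Cu²⁺/Cu) = E°cell + E°(anode) = +3.05 + (−2.71) = +0.34 V.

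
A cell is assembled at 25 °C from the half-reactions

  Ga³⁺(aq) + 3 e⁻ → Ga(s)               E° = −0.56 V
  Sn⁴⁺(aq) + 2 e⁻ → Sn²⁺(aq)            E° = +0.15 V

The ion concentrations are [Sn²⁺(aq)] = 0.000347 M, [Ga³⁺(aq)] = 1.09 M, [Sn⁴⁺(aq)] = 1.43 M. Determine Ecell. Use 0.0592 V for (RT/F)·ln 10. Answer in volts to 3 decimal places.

Since E°(Sn⁴⁺/Sn²⁺) > E°(Ga³⁺/Ga), Sn⁴⁺/Sn²⁺ serves as the cathode.
E°cell = +0.15 − (−0.56) = +0.71 V, with n = 6 electrons transferred.
The balanced reaction is 3 Sn⁴⁺(aq) + 2 Ga(s) → 3 Sn²⁺(aq) + 2 Ga³⁺(aq), so Q = ([Sn²⁺(aq)]^3·[Ga³⁺(aq)]^2) / [Sn⁴⁺(aq)]^3 = 1.7×10^−11 and log Q = −10.770.
By the Nernst equation, E = +0.71 − (0.0592/6)·(−10.770) = +0.816 V.

+0.816 V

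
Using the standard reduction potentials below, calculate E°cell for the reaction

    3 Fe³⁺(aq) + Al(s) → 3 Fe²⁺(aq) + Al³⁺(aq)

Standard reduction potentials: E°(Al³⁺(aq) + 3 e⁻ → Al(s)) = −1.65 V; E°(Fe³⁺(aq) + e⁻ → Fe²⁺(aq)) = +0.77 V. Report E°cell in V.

Fe³⁺(aq) gains electrons, so the Fe³⁺/Fe²⁺ couple is the cathode; the Al³⁺/Al couple is the anode.
E°cell = E°(cathode) − E°(anode) = +0.77 − (−1.65) = +2.42 V.

+2.42 V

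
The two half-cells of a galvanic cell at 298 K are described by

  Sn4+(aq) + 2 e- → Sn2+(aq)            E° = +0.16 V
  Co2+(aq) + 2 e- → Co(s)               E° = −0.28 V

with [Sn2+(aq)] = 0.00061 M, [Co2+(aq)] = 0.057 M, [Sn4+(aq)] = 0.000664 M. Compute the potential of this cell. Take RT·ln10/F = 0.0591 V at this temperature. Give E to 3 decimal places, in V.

+0.478 V

The Sn⁴⁺/Sn²⁺ couple has the more positive E°, so it is the cathode; Co²⁺/Co is the anode.
The standard potential is +0.16 − (−0.28) = +0.44 V and the balanced reaction transfers n = 2 electrons.
The balanced reaction is Sn4+(aq) + Co(s) → Sn2+(aq) + Co2+(aq), so Q = ([Sn2+(aq)]·[Co2+(aq)]) / [Sn4+(aq)] = 0.0524 and log Q = −1.281.
Applying E = E° − (RT ln10/nF)·log Q gives +0.44 − (0.0591/2)(−1.281) = +0.478 V.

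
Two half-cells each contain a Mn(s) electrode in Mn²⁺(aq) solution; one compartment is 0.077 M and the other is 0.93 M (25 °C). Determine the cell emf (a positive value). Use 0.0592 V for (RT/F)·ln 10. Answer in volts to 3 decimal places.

For a concentration cell E°cell = 0, since both electrodes use the same couple.
The compartment with the higher Mn²⁺(aq) concentration (0.93 M) acts as the cathode; ions are reduced there and produced at the dilute (0.077 M) anode.
With n = 2, Ecell = −(0.0592/2)·log([dilute]/[conc]) = −(0.0592/2)·log(0.077/0.93) = +0.032 V.

0.032 V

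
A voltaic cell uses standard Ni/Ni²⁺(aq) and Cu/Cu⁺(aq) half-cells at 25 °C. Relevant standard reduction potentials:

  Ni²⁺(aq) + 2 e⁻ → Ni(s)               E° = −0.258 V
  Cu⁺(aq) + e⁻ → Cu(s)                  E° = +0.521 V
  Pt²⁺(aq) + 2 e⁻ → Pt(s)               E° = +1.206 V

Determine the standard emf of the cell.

The Cu⁺/Cu couple has the higher E°, so Cu ion is reduced (cathode) and Ni is oxidized (anode).
E°cell = E°(cathode) − E°(anode) = +0.521 − (−0.258) = +0.779 V.

+0.779 V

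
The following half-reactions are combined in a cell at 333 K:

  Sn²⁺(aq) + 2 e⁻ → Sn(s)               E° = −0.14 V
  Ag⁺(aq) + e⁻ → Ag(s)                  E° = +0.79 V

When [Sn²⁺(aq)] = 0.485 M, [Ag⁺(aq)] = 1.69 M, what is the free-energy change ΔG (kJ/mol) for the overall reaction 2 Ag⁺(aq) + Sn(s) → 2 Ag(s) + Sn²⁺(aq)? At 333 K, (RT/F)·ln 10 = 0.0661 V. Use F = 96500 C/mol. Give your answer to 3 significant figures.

E°cell = +0.79 − (−0.14) = +0.93 V; the balanced reaction transfers n = 2 electrons.
Here Q = [Sn²⁺(aq)] / [Ag⁺(aq)]^2 = 0.17 (log Q = −0.770), giving E = +0.93 − (0.0661/2)·(−0.770) = +0.9554 V.
ΔG = −nFE = −(2)(96500)(+0.9554) J/mol = −184 kJ/mol.

−184 kJ/mol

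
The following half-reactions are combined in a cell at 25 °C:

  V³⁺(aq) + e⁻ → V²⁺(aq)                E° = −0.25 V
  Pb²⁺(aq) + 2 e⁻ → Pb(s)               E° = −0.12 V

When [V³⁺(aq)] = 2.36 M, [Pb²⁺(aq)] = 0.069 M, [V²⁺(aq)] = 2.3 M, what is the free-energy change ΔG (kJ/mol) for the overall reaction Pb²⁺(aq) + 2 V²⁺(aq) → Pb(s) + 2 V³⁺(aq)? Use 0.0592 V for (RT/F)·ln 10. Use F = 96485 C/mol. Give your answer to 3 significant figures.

The standard cell potential is −0.12 − (−0.25) = +0.13 V, with n = 2 electrons in the balanced equation.
The reaction quotient is [V³⁺(aq)]^2 / ([Pb²⁺(aq)]·[V²⁺(aq)]^2) = 15.3; by Nernst, E = +0.13 − (0.0592/2)(1.184) = +0.0950 V.
ΔG = −nFE = −(2)(96485)(+0.0950) J/mol = −18.3 kJ/mol.

−18.3 kJ/mol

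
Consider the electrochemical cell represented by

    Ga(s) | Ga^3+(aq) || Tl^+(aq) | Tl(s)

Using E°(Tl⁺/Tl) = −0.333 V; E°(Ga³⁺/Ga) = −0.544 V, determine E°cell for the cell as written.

+0.211 V

By convention the left-hand electrode in cell notation is the anode (oxidation) and the right-hand electrode is the cathode (reduction).
E°cell = E°(right) − E°(left) = −0.333 − (−0.544) = +0.211 V.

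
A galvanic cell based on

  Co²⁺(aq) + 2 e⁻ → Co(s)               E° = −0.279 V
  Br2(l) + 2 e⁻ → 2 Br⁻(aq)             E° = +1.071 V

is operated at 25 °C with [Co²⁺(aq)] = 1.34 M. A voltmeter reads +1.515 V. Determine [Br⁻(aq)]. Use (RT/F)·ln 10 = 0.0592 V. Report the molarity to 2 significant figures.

0.0014 M

Br₂/Br⁻ is the cathode (higher E°); E°cell = +1.071 − (−0.279) = +1.350 V with n = 2.
Rearranging E = E° − (0.0592/n)·log Q gives log Q = 2(+1.350 − (+1.515))/0.0592 = −5.574.
For Br2(l) + Co(s) → 2 Br⁻(aq) + Co²⁺(aq), the reaction quotient is Q = [Br⁻(aq)]^2·[Co²⁺(aq)].
Substituting the known concentrations and solving, log [Br⁻(aq)] = −2.851 and [Br⁻(aq)] = 0.0014 M.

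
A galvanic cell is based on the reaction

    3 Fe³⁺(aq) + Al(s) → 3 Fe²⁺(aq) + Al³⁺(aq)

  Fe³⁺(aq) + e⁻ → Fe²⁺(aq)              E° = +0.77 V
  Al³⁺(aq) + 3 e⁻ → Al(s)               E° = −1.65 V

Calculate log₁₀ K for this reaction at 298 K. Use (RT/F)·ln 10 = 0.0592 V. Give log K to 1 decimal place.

The Fe³⁺/Fe²⁺ couple is reduced (cathode); E°cell = +0.77 − (−1.65) = +2.42 V with n = 3.
At equilibrium E = 0, so log K = nE°cell / 0.0592 = (3)(+2.42) / 0.0592 = 122.6.

log K = 122.6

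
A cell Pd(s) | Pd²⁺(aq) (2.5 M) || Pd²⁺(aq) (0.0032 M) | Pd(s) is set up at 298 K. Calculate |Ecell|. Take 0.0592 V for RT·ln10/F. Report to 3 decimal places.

For a concentration cell E°cell = 0, since both electrodes use the same couple.
The compartment with the higher Pd²⁺(aq) concentration (2.5 M) acts as the cathode; ions are reduced there and produced at the dilute (0.0032 M) anode.
With n = 2, Ecell = −(0.0592/2)·log([dilute]/[conc]) = −(0.0592/2)·log(0.0032/2.5) = +0.086 V.

0.086 V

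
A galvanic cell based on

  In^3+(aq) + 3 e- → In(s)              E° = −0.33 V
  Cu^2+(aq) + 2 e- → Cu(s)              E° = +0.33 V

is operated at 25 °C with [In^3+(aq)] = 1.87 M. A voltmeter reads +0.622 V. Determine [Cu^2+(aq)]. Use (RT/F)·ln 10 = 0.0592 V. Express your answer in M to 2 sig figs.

Cu²⁺/Cu is the cathode (higher E°); E°cell = +0.33 − (−0.33) = +0.66 V with n = 6.
Rearranging E = E° − (0.0592/n)·log Q gives log Q = 6(+0.66 − (+0.622))/0.0592 = 3.851.
The balanced reaction is 3 Cu^2+(aq) + 2 In(s) → 3 Cu(s) + 2 In^3+(aq), so Q = [In^3+(aq)]^2 / [Cu^2+(aq)]^3.
Isolating [Cu^2+(aq)] in Q = 10^{3.851} yields log [Cu^2+(aq)] = −1.102, i.e. 0.079 M.

0.079 M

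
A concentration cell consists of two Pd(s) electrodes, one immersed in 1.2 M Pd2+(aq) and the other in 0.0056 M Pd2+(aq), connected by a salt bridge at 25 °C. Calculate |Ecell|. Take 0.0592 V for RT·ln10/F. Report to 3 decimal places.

0.069 V

For a concentration cell E°cell = 0, since both electrodes use the same couple.
The compartment with the higher Pd2+(aq) concentration (1.2 M) acts as the cathode; ions are reduced there and produced at the dilute (0.0056 M) anode.
With n = 2, Ecell = −(0.0592/2)·log([dilute]/[conc]) = −(0.0592/2)·log(0.0056/1.2) = +0.069 V.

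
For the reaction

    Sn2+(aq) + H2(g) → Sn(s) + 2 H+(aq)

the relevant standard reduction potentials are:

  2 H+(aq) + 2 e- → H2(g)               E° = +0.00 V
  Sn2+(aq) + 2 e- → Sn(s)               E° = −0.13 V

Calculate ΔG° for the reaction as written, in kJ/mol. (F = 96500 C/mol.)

In the reaction as written Sn2+(aq) is reduced, so the Sn²⁺/Sn couple is the cathode and 2H⁺/H₂ is the anode.
E°cell = −0.13 − (+0.00) = −0.13 V; balancing electrons gives n = 2.
ΔG° = −nFE°cell = −(2)(96500)(−0.13) J/mol = +25.1 kJ/mol.

+25.1 kJ/mol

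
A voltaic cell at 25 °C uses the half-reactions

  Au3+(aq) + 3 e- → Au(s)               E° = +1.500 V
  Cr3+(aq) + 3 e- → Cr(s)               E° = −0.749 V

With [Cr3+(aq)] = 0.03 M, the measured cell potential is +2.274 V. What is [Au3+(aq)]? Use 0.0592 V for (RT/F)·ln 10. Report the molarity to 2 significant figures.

0.55 M

With Au³⁺/Au at the cathode and Cr³⁺/Cr at the anode, E°cell = +1.500 − (−0.749) = +2.249 V (n = 3).
Since E = E° − (0.0592/n)·log Q, log Q = n(E° − E)/0.0592 = −1.267.
The balanced reaction is Au3+(aq) + Cr(s) → Au(s) + Cr3+(aq), so Q = [Cr3+(aq)] / [Au3+(aq)].
Solving for the unknown gives log [Au3+(aq)] = −0.256, so [Au3+(aq)] ≈ 0.55 M.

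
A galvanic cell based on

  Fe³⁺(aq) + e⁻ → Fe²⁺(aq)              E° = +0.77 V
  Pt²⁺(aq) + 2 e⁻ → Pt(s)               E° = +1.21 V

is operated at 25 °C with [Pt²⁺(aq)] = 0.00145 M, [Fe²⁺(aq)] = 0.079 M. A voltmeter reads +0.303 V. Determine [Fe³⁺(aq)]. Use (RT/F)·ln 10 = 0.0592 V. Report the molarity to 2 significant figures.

0.62 M

With Pt²⁺/Pt at the cathode and Fe³⁺/Fe²⁺ at the anode, E°cell = +1.21 − (+0.77) = +0.44 V (n = 2).
From the Nernst equation, log Q = n(E° − E)/0.0592 = 2·(+0.44 − (+0.303))/0.0592 = 4.628.
Balancing electrons gives Pt²⁺(aq) + 2 Fe²⁺(aq) → Pt(s) + 2 Fe³⁺(aq); thus Q = [Fe³⁺(aq)]^2 / ([Pt²⁺(aq)]·[Fe²⁺(aq)]^2).
Solving for the unknown gives log [Fe³⁺(aq)] = −0.208, so [Fe³⁺(aq)] ≈ 0.62 M.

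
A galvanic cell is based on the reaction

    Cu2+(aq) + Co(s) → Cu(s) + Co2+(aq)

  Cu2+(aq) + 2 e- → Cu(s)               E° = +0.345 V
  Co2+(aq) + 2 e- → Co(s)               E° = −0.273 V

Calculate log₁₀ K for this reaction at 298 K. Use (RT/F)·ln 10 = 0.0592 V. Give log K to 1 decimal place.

The Cu²⁺/Cu couple is reduced (cathode); E°cell = +0.345 − (−0.273) = +0.618 V with n = 2.
At equilibrium E = 0, so log K = nE°cell / 0.0592 = (2)(+0.618) / 0.0592 = 20.9.

log K = 20.9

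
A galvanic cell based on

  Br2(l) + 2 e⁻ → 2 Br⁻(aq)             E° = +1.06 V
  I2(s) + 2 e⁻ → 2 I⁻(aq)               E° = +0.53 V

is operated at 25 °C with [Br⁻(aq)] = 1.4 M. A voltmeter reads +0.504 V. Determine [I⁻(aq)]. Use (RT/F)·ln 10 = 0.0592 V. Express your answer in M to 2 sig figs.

With Br₂/Br⁻ at the cathode and I₂/I⁻ at the anode, E°cell = +1.06 − (+0.53) = +0.53 V (n = 2).
From the Nernst equation, log Q = n(E° − E)/0.0592 = 2·(+0.53 − (+0.504))/0.0592 = 0.878.
Balancing electrons gives Br2(l) + 2 I⁻(aq) → 2 Br⁻(aq) + I2(s); thus Q = [Br⁻(aq)]^2 / [I⁻(aq)]^2.
Solving for the unknown gives log [I⁻(aq)] = −0.293, so [I⁻(aq)] ≈ 0.51 M.

0.51 M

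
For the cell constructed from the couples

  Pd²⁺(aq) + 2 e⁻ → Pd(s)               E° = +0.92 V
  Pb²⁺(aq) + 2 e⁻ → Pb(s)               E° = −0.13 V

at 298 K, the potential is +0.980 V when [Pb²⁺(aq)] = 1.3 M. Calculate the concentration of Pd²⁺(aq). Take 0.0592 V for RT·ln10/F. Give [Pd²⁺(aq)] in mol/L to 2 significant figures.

Pd²⁺/Pd is the cathode (higher E°); E°cell = +0.92 − (−0.13) = +1.05 V with n = 2.
Rearranging E = E° − (0.0592/n)·log Q gives log Q = 2(+1.05 − (+0.980))/0.0592 = 2.365.
For Pd²⁺(aq) + Pb(s) → Pd(s) + Pb²⁺(aq), the reaction quotient is Q = [Pb²⁺(aq)] / [Pd²⁺(aq)].
Solving for the unknown gives log [Pd²⁺(aq)] = −2.251, so [Pd²⁺(aq)] ≈ 0.0056 M.

0.0056 M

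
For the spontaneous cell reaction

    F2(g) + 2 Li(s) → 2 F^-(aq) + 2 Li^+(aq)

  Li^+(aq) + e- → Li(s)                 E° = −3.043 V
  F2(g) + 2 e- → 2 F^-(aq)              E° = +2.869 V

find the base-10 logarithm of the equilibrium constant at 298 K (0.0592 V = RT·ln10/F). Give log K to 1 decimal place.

The F₂/F⁻ couple is reduced (cathode); E°cell = +2.869 − (−3.043) = +5.912 V with n = 2.
At equilibrium E = 0, so log K = nE°cell / 0.0592 = (2)(+5.912) / 0.0592 = 199.7.

log K = 199.7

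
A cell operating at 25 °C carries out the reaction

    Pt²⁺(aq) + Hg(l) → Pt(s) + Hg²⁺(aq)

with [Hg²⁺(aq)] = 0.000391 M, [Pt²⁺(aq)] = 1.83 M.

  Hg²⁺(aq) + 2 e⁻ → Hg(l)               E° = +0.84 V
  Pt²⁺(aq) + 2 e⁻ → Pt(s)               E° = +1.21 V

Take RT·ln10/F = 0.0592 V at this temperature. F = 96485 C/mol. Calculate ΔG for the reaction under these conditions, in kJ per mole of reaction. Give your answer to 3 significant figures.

−92.4 kJ/mol

The standard cell potential is +1.21 − (+0.84) = +0.37 V, with n = 2 electrons in the balanced equation.
Here Q = [Hg²⁺(aq)] / [Pt²⁺(aq)] = 0.000214 (log Q = −3.670), giving E = +0.37 − (0.0592/2)·(−3.670) = +0.4786 V.
Finally ΔG = −nFE = −(2)(96485 C/mol)(+0.4786 V) = −92.4 kJ/mol.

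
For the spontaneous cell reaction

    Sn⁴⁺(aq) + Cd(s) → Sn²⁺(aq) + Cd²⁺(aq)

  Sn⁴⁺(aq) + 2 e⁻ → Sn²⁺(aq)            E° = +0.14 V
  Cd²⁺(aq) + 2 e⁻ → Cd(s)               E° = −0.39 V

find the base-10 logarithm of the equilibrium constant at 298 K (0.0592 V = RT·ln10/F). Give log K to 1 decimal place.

The Sn⁴⁺/Sn²⁺ couple is reduced (cathode); E°cell = +0.14 − (−0.39) = +0.53 V with n = 2.
At equilibrium E = 0, so log K = nE°cell / 0.0592 = (2)(+0.53) / 0.0592 = 17.9.

log K = 17.9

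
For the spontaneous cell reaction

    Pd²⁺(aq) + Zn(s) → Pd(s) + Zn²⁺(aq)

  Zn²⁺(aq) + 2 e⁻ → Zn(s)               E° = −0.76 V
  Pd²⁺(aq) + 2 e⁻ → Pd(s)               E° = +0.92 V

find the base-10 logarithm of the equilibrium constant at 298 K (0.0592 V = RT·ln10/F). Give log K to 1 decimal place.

The Pd²⁺/Pd couple is reduced (cathode); E°cell = +0.92 − (−0.76) = +1.68 V with n = 2.
At equilibrium E = 0, so log K = nE°cell / 0.0592 = (2)(+1.68) / 0.0592 = 56.8.

log K = 56.8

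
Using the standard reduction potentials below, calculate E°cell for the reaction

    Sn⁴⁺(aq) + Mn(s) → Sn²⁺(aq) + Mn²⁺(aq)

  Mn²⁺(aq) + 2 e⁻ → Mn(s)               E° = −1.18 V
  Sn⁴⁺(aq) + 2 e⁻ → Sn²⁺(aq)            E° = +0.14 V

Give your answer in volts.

Sn⁴⁺(aq) gains electrons, so the Sn⁴⁺/Sn²⁺ couple is the cathode; the Mn²⁺/Mn couple is the anode.
E°cell = E°(cathode) − E°(anode) = +0.14 − (−1.18) = +1.32 V.
The positive value indicates the reaction is spontaneous as written.

+1.32 V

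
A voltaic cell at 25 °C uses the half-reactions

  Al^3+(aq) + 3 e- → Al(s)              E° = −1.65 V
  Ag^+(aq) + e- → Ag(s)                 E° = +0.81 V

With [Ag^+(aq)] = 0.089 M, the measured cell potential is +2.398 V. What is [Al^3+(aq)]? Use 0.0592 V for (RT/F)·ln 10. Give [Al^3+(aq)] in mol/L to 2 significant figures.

With Ag⁺/Ag at the cathode and Al³⁺/Al at the anode, E°cell = +0.81 − (−1.65) = +2.46 V (n = 3).
Rearranging E = E° − (0.0592/n)·log Q gives log Q = 3(+2.46 − (+2.398))/0.0592 = 3.142.
For 3 Ag^+(aq) + Al(s) → 3 Ag(s) + Al^3+(aq), the reaction quotient is Q = [Al^3+(aq)] / [Ag^+(aq)]^3.
Substituting the known concentrations and solving, log [Al^3+(aq)] = −0.010 and [Al^3+(aq)] = 0.98 M.

0.98 M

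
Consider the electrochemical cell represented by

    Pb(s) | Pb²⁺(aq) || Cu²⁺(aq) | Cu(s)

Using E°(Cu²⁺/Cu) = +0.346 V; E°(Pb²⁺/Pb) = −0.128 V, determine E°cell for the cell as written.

By convention the left-hand electrode in cell notation is the anode (oxidation) and the right-hand electrode is the cathode (reduction).
E°cell = E°(right) − E°(left) = +0.346 − (−0.128) = +0.474 V.

+0.474 V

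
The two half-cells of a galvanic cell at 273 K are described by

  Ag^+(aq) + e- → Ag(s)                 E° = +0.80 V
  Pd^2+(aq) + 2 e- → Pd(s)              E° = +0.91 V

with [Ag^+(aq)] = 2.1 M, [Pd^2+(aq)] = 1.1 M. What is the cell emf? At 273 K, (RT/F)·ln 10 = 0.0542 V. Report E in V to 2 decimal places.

Pd²⁺/Pd is reduced (cathode, E° = +0.91 V) and Ag⁺/Ag is oxidized (anode).
The standard potential is +0.91 − (+0.80) = +0.11 V and the balanced reaction transfers n = 2 electrons.
The balanced reaction is Pd^2+(aq) + 2 Ag(s) → Pd(s) + 2 Ag^+(aq), so Q = [Ag^+(aq)]^2 / [Pd^2+(aq)] = 4.01 and log Q = 0.603.
E = E° − (0.0542/n)·log Q = +0.11 − (0.0542/2)(0.603) = +0.09 V.

+0.09 V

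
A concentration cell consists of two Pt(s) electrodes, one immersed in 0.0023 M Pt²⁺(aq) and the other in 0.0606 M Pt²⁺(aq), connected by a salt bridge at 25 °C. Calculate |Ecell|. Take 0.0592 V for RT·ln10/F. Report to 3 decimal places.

0.042 V

For a concentration cell E°cell = 0, since both electrodes use the same couple.
The compartment with the higher Pt²⁺(aq) concentration (0.0606 M) acts as the cathode; ions are reduced there and produced at the dilute (0.0023 M) anode.
With n = 2, Ecell = −(0.0592/2)·log([dilute]/[conc]) = −(0.0592/2)·log(0.0023/0.0606) = +0.042 V.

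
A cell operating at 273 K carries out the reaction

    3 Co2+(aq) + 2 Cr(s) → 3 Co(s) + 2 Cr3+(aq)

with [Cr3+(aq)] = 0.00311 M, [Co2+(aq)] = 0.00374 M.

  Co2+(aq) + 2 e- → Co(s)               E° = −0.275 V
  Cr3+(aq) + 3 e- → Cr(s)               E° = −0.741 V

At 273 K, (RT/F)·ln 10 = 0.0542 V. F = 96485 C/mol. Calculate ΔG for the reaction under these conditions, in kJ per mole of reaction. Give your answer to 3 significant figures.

−258 kJ/mol

With Co²⁺/Co reduced at the cathode, E°cell = −0.275 − (−0.741) = +0.466 V and n = 6.
Q = [Cr3+(aq)]^2 / [Co2+(aq)]^3 = 185, so log Q = 2.267 and E = +0.466 − (0.0542/6)(2.267) = +0.4455 V.
Finally ΔG = −nFE = −(6)(96485 C/mol)(+0.4455 V) = −258 kJ/mol.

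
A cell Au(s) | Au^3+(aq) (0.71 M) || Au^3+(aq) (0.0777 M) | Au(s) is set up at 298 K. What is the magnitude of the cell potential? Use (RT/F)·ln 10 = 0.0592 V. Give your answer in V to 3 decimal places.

For a concentration cell E°cell = 0, since both electrodes use the same couple.
The compartment with the higher Au^3+(aq) concentration (0.71 M) acts as the cathode; ions are reduced there and produced at the dilute (0.0777 M) anode.
With n = 3, Ecell = −(0.0592/3)·log([dilute]/[conc]) = −(0.0592/3)·log(0.0777/0.71) = +0.019 V.

0.019 V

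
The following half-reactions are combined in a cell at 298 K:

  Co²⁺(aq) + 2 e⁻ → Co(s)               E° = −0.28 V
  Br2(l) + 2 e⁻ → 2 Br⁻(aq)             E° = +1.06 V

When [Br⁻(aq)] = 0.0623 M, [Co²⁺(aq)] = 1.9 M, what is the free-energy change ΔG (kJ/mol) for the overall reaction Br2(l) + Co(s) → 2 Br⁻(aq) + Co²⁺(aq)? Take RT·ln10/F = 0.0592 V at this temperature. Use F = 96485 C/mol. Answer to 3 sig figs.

The standard cell potential is +1.06 − (−0.28) = +1.34 V, with n = 2 electrons in the balanced equation.
Q = [Br⁻(aq)]^2·[Co²⁺(aq)] = 0.00737, so log Q = −2.132 and E = +1.34 − (0.0592/2)(−2.132) = +1.4031 V.
Finally ΔG = −nFE = −(2)(96485 C/mol)(+1.4031 V) = −271 kJ/mol.

−271 kJ/mol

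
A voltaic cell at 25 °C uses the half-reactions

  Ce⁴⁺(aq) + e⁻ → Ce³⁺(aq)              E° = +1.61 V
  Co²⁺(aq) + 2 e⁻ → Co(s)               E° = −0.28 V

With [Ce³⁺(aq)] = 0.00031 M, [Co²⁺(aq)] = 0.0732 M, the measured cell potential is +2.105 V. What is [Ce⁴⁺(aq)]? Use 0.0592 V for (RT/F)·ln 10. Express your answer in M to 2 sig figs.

The Ce⁴⁺/Ce³⁺ couple has the larger reduction potential, so it is the cathode: E°cell = +1.61 − (−0.28) = +1.89 V and n = 2.
Since E = E° − (0.0592/n)·log Q, log Q = n(E° − E)/0.0592 = −7.264.
For 2 Ce⁴⁺(aq) + Co(s) → 2 Ce³⁺(aq) + Co²⁺(aq), the reaction quotient is Q = ([Ce³⁺(aq)]^2·[Co²⁺(aq)]) / [Ce⁴⁺(aq)]^2.
Substituting the known concentrations and solving, log [Ce⁴⁺(aq)] = −0.444 and [Ce⁴⁺(aq)] = 0.36 M.

0.36 M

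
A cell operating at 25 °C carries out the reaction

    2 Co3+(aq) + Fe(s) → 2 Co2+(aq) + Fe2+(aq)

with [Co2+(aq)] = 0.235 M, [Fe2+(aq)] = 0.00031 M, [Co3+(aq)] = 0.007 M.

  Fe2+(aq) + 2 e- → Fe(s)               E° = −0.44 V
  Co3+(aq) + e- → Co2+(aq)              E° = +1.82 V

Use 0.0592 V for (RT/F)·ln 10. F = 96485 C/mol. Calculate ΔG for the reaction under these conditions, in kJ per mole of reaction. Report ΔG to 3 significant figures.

−439 kJ/mol

With Co³⁺/Co²⁺ reduced at the cathode, E°cell = +1.82 − (−0.44) = +2.26 V and n = 2.
Here Q = ([Co2+(aq)]^2·[Fe2+(aq)]) / [Co3+(aq)]^2 = 0.349 (log Q = −0.457), giving E = +2.26 − (0.0592/2)·(−0.457) = +2.2735 V.
Finally ΔG = −nFE = −(2)(96485 C/mol)(+2.2735 V) = −439 kJ/mol.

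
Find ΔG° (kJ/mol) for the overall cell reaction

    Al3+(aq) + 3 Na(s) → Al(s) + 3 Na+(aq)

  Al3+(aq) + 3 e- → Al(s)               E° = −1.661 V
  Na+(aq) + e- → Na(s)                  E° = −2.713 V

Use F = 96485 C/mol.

−305 kJ/mol

In the reaction as written Al3+(aq) is reduced, so the Al³⁺/Al couple is the cathode and Na⁺/Na is the anode.
E°cell = −1.661 − (−2.713) = +1.052 V; balancing electrons gives n = 3.
ΔG° = −nFE°cell = −(3)(96485)(+1.052) J/mol = −305 kJ/mol.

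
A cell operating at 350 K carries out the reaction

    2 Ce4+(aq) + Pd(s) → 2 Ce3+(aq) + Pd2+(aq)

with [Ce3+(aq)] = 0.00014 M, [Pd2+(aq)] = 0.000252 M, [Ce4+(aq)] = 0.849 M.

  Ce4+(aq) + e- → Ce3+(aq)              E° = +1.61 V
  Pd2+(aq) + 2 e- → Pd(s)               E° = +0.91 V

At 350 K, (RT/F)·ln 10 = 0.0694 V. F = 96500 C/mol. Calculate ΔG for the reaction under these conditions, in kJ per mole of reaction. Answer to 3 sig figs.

−210 kJ/mol

With Ce⁴⁺/Ce³⁺ reduced at the cathode, E°cell = +1.61 − (+0.91) = +0.70 V and n = 2.
The reaction quotient is ([Ce3+(aq)]^2·[Pd2+(aq)]) / [Ce4+(aq)]^2 = 6.85×10^−12; by Nernst, E = +0.70 − (0.0694/2)(−11.164) = +1.0874 V.
ΔG = −nFE = −(2)(96500)(+1.0874) J/mol = −210 kJ/mol.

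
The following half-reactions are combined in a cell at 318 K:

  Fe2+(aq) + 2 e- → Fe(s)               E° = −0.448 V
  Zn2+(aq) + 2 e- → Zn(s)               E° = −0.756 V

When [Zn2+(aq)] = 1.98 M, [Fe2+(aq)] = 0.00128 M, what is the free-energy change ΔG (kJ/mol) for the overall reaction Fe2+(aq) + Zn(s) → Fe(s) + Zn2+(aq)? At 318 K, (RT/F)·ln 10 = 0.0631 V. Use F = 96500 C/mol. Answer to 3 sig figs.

The standard cell potential is −0.448 − (−0.756) = +0.308 V, with n = 2 electrons in the balanced equation.
Q = [Zn2+(aq)] / [Fe2+(aq)] = 1.55×10^3, so log Q = 3.189 and E = +0.308 − (0.0631/2)(3.189) = +0.2074 V.
Then ΔG = −nFE = −2 × 96500 × +0.2074 J/mol = −40.0 kJ/mol.

−40.0 kJ/mol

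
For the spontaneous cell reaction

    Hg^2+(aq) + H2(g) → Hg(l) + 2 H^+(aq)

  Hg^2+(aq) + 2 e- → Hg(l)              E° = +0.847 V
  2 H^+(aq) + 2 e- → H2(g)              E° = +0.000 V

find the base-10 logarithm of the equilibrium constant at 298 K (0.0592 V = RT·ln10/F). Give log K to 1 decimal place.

The Hg²⁺/Hg couple is reduced (cathode); E°cell = +0.847 − (+0.000) = +0.847 V with n = 2.
At equilibrium E = 0, so log K = nE°cell / 0.0592 = (2)(+0.847) / 0.0592 = 28.6.

log K = 28.6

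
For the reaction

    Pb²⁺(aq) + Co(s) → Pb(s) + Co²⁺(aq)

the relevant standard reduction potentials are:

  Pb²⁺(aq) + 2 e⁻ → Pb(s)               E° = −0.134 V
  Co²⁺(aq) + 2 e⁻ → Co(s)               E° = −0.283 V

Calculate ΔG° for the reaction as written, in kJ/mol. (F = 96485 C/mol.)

−28.8 kJ/mol

In the reaction as written Pb²⁺(aq) is reduced, so the Pb²⁺/Pb couple is the cathode and Co²⁺/Co is the anode.
E°cell = −0.134 − (−0.283) = +0.149 V; balancing electrons gives n = 2.
ΔG° = −nFE°cell = −(2)(96485)(+0.149) J/mol = −28.8 kJ/mol.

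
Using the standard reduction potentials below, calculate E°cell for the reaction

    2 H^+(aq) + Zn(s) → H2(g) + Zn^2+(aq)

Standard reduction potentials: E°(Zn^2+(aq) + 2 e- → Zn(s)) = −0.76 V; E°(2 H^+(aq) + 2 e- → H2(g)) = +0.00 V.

In the reaction as written, H^+(aq) is reduced (cathode) and Zn^2+(aq) is produced by oxidation at the anode.
E°cell = E°(cathode) − E°(anode) = +0.00 − (−0.76) = +0.76 V.

+0.76 V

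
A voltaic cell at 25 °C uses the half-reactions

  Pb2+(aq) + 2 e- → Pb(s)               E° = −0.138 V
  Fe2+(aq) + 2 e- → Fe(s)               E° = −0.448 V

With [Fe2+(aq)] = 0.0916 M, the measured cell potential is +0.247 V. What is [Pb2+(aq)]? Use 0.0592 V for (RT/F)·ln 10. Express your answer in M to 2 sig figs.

The Pb²⁺/Pb couple has the larger reduction potential, so it is the cathode: E°cell = −0.138 − (−0.448) = +0.310 V and n = 2.
From the Nernst equation, log Q = n(E° − E)/0.0592 = 2·(+0.310 − (+0.247))/0.0592 = 2.128.
The balanced reaction is Pb2+(aq) + Fe(s) → Pb(s) + Fe2+(aq), so Q = [Fe2+(aq)] / [Pb2+(aq)].
Isolating [Pb2+(aq)] in Q = 10^{2.128} yields log [Pb2+(aq)] = −3.166, i.e. 0.00068 M.

0.00068 M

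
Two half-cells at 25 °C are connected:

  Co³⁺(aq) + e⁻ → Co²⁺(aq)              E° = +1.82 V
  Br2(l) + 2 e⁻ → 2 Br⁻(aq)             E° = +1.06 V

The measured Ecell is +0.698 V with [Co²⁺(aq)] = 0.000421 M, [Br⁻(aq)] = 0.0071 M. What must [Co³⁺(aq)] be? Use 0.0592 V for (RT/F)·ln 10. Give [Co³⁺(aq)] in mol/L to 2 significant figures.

Co³⁺/Co²⁺ is the cathode (higher E°); E°cell = +1.82 − (+1.06) = +0.76 V with n = 2.
Since E = E° − (0.0592/n)·log Q, log Q = n(E° − E)/0.0592 = 2.095.
For 2 Co³⁺(aq) + 2 Br⁻(aq) → 2 Co²⁺(aq) + Br2(l), the reaction quotient is Q = [Co²⁺(aq)]^2 / ([Co³⁺(aq)]^2·[Br⁻(aq)]^2).
Isolating [Co³⁺(aq)] in Q = 10^{2.095} yields log [Co³⁺(aq)] = −2.274, i.e. 0.0053 M.

0.0053 M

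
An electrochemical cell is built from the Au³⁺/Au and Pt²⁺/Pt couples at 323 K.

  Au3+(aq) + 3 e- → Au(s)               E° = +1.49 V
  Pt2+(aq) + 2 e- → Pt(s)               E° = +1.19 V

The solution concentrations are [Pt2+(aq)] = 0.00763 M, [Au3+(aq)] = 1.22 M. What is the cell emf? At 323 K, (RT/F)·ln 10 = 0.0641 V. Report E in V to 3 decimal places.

Au³⁺/Au is reduced (cathode, E° = +1.49 V) and Pt²⁺/Pt is oxidized (anode).
The standard potential is +1.49 − (+1.19) = +0.30 V and the balanced reaction transfers n = 6 electrons.
The balanced reaction is 2 Au3+(aq) + 3 Pt(s) → 2 Au(s) + 3 Pt2+(aq), so Q = [Pt2+(aq)]^3 / [Au3+(aq)]^2 = 2.98×10^−7 and log Q = −6.525.
E = E° − (0.0641/n)·log Q = +0.30 − (0.0641/6)(−6.525) = +0.370 V.

+0.370 V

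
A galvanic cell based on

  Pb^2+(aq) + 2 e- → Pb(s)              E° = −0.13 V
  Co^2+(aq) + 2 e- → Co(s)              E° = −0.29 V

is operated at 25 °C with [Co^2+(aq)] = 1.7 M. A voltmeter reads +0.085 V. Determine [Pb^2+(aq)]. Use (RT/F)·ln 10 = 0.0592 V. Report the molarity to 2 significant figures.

0.0050 M

With Pb²⁺/Pb at the cathode and Co²⁺/Co at the anode, E°cell = −0.13 − (−0.29) = +0.16 V (n = 2).
From the Nernst equation, log Q = n(E° − E)/0.0592 = 2·(+0.16 − (+0.085))/0.0592 = 2.534.
Balancing electrons gives Pb^2+(aq) + Co(s) → Pb(s) + Co^2+(aq); thus Q = [Co^2+(aq)] / [Pb^2+(aq)].
Solving for the unknown gives log [Pb^2+(aq)] = −2.304, so [Pb^2+(aq)] ≈ 0.0050 M.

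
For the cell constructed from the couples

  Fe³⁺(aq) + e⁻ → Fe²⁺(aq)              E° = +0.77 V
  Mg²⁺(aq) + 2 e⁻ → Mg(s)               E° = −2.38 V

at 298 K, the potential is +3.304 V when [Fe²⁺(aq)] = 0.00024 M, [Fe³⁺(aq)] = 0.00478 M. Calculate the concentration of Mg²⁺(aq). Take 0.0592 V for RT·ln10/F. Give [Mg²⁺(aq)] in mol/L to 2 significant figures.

0.0025 M

Fe³⁺/Fe²⁺ is the cathode (higher E°); E°cell = +0.77 − (−2.38) = +3.15 V with n = 2.
Rearranging E = E° − (0.0592/n)·log Q gives log Q = 2(+3.15 − (+3.304))/0.0592 = −5.203.
The balanced reaction is 2 Fe³⁺(aq) + Mg(s) → 2 Fe²⁺(aq) + Mg²⁺(aq), so Q = ([Fe²⁺(aq)]^2·[Mg²⁺(aq)]) / [Fe³⁺(aq)]^2.
Substituting the known concentrations and solving, log [Mg²⁺(aq)] = −2.605 and [Mg²⁺(aq)] = 0.0025 M.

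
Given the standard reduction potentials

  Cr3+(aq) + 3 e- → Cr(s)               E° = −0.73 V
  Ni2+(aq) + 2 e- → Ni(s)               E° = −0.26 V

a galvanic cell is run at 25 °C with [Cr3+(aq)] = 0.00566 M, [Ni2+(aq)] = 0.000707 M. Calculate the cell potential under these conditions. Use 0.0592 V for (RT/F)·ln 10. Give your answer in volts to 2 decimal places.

+0.42 V

Since E°(Ni²⁺/Ni) > E°(Cr³⁺/Cr), Ni²⁺/Ni serves as the cathode.
E°cell = E°cat − E°an = −0.26 − (−0.73) = +0.47 V; n = 6.
For the overall reaction 3 Ni2+(aq) + 2 Cr(s) → 3 Ni(s) + 2 Cr3+(aq), Q = [Cr3+(aq)]^2 / [Ni2+(aq)]^3 = 9.07×10^4, giving log Q = 4.957.
Applying E = E° − (RT ln10/nF)·log Q gives +0.47 − (0.0592/6)(4.957) = +0.42 V.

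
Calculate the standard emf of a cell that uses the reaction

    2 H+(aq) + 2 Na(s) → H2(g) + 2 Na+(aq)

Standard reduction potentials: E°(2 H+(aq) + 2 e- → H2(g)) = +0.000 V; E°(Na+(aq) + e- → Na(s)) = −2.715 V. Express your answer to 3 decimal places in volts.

In the reaction as written, H+(aq) is reduced (cathode) and Na+(aq) is produced by oxidation at the anode.
E°cell = E°(cathode) − E°(anode) = +0.000 − (−2.715) = +2.715 V.
The positive value indicates the reaction is spontaneous as written.

+2.715 V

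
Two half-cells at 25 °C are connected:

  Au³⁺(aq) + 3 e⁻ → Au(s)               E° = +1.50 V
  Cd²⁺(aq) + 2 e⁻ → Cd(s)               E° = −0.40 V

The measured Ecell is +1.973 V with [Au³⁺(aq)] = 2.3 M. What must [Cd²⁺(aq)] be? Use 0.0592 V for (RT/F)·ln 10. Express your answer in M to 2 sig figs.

With Au³⁺/Au at the cathode and Cd²⁺/Cd at the anode, E°cell = +1.50 − (−0.40) = +1.90 V (n = 6).
Rearranging E = E° − (0.0592/n)·log Q gives log Q = 6(+1.90 − (+1.973))/0.0592 = −7.399.
Balancing electrons gives 2 Au³⁺(aq) + 3 Cd(s) → 2 Au(s) + 3 Cd²⁺(aq); thus Q = [Cd²⁺(aq)]^3 / [Au³⁺(aq)]^2.
Solving for the unknown gives log [Cd²⁺(aq)] = −2.225, so [Cd²⁺(aq)] ≈ 0.0060 M.

0.0060 M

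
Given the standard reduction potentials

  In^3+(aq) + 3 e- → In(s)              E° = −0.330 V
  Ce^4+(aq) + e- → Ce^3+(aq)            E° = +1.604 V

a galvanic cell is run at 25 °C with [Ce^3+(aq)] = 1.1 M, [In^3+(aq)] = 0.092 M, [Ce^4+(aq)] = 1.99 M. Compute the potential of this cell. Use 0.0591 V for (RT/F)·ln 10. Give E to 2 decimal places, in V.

The Ce⁴⁺/Ce³⁺ couple has the more positive E°, so it is the cathode; In³⁺/In is the anode.
E°cell = +1.604 − (−0.330) = +1.934 V, with n = 3 electrons transferred.
Balancing gives 3 Ce^4+(aq) + In(s) → 3 Ce^3+(aq) + In^3+(aq); hence Q = ([Ce^3+(aq)]^3·[In^3+(aq)]) / [Ce^4+(aq)]^3 = 0.0155 (log Q = −1.809).
By the Nernst equation, E = +1.934 − (0.0591/3)·(−1.809) = +1.97 V.

+1.97 V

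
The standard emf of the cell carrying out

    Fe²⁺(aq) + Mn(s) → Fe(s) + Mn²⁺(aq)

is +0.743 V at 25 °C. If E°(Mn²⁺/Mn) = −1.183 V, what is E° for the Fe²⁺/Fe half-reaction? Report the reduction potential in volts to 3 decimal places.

In the reaction as written the Fe²⁺/Fe couple is reduced (cathode) and Mn²⁺/Mn is oxidized (anode), so E°cell = E°(Fe²⁺/Fe) − E°(Mn²⁺/Mn).
E°(Fe²⁺/Fe) = E°cell + E°(anode) = +0.743 + (−1.183) = −0.440 V.

−0.440 V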